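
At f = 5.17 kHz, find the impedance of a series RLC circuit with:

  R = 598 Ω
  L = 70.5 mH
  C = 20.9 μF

Step 1 — Angular frequency: ω = 2π·f = 2π·5170 = 3.248e+04 rad/s.
Step 2 — Component impedances:
  R: Z = R = 598 Ω
  L: Z = jωL = j·3.248e+04·0.0705 = 0 + j2290 Ω
  C: Z = 1/(jωC) = -j/(ω·C) = 0 - j1.473 Ω
Step 3 — Series combination: Z_total = R + L + C = 598 + j2289 Ω = 2365∠75.4° Ω.

Z = 598 + j2289 Ω = 2365∠75.4° Ω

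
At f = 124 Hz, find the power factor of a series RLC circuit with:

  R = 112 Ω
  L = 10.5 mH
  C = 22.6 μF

Step 1 — Angular frequency: ω = 2π·f = 2π·124 = 779.1 rad/s.
Step 2 — Component impedances:
  R: Z = R = 112 Ω
  L: Z = jωL = j·779.1·0.0105 = 0 + j8.181 Ω
  C: Z = 1/(jωC) = -j/(ω·C) = 0 - j56.79 Ω
Step 3 — Series combination: Z_total = R + L + C = 112 - j48.61 Ω = 122.1∠-23.5° Ω.
Step 4 — Power factor: PF = cos(φ) = Re(Z)/|Z| = 112/122.1 = 0.9173.
Step 5 — Type: Im(Z) = -48.61 ⇒ leading (phase φ = -23.5°).

PF = 0.9173 (leading, φ = -23.5°)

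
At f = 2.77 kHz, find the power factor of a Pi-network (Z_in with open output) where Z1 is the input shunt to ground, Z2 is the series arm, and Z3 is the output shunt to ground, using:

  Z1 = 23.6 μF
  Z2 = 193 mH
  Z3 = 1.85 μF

Step 1 — Angular frequency: ω = 2π·f = 2π·2770 = 1.74e+04 rad/s.
Step 2 — Component impedances:
  Z1: Z = 1/(jωC) = -j/(ω·C) = 0 - j2.435 Ω
  Z2: Z = jωL = j·1.74e+04·0.193 = 0 + j3359 Ω
  Z3: Z = 1/(jωC) = -j/(ω·C) = 0 - j31.06 Ω
Step 3 — With open output, the series arm Z2 and the output shunt Z3 appear in series to ground: Z2 + Z3 = 0 + j3328 Ω.
Step 4 — Parallel with input shunt Z1: Z_in = Z1 || (Z2 + Z3) = 0 - j2.436 Ω = 2.436∠-90.0° Ω.
Step 5 — Power factor: PF = cos(φ) = Re(Z)/|Z| = 0/2.436 = 0.
Step 6 — Type: Im(Z) = -2.436 ⇒ leading (phase φ = -90.0°).

PF = 0 (leading, φ = -90.0°)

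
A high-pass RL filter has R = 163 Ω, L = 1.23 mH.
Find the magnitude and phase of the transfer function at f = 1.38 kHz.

Step 1 — Angular frequency: ω = 2π·1380 = 8671 rad/s.
Step 2 — Transfer function: H(jω) = jωL/(R + jωL).
Step 3 — Numerator jωL = j·10.67; denominator R + jωL = 163 + j10.67.
Step 4 — H = 0.004263 + j0.06515.
Step 5 — Magnitude: |H| = 0.06529 (-23.7 dB); phase: φ = 86.3°.

|H| = 0.06529 (-23.7 dB), φ = 86.3°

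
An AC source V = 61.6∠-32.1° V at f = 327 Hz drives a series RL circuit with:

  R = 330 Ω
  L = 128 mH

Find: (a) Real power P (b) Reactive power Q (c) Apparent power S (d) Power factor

Step 1 — Angular frequency: ω = 2π·f = 2π·327 = 2055 rad/s.
Step 2 — Component impedances:
  R: Z = R = 330 Ω
  L: Z = jωL = j·2055·0.128 = 0 + j263 Ω
Step 3 — Series combination: Z_total = R + L = 330 + j263 Ω = 422∠38.6° Ω.
Step 4 — Source phasor: V = 61.6∠-32.1° V = 52.18 - j32.73 V.
Step 5 — Current: I = V / Z = 0.04836 - j0.1377 A = 0.146∠-70.7° A.
Step 6 — Complex power: S = V·I* = 7.032 + j5.604 VA.
Step 7 — Real power: P = Re(S) = 7.032 W.
Step 8 — Reactive power: Q = Im(S) = 5.604 VAR.
Step 9 — Apparent power: |S| = 8.992 VA.
Step 10 — Power factor: PF = P/|S| = 0.782 (lagging).

(a) P = 7.032 W  (b) Q = 5.604 VAR  (c) S = 8.992 VA  (d) PF = 0.782 (lagging)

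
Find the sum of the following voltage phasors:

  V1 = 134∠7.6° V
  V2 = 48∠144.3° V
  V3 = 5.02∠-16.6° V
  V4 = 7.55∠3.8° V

Step 1 — Convert each phasor to rectangular form:
  V1 = 134·(cos(7.6°) + j·sin(7.6°)) = 132.8 + j17.72 V
  V2 = 48·(cos(144.3°) + j·sin(144.3°)) = -38.98 + j28.01 V
  V3 = 5.02·(cos(-16.6°) + j·sin(-16.6°)) = 4.811 - j1.434 V
  V4 = 7.55·(cos(3.8°) + j·sin(3.8°)) = 7.533 + j0.5004 V
Step 2 — Sum components: V_total = 106.2 + j44.8 V.
Step 3 — Convert to polar: |V_total| = 115.3 V, ∠V_total = 22.9°.

V_total = 115.3∠22.9° V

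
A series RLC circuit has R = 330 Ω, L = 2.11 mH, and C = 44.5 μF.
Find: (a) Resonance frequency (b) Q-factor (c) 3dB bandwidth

Step 1 — Resonance condition Im(Z)=0 gives ω₀ = 1/√(LC).
Step 2 — ω₀ = 1/√(0.00211·4.45e-05) = 3263 rad/s.
Step 3 — f₀ = ω₀/(2π) = 519.4 Hz.
Step 4 — Series Q: Q = ω₀L/R = 3263·0.00211/330 = 0.02087.
Step 5 — 3dB bandwidth: Δω = ω₀/Q = 1.564e+05 rad/s; BW = Δω/(2π) = 2.489e+04 Hz.

(a) f₀ = 519.4 Hz  (b) Q = 0.02087  (c) BW = 2.489e+04 Hz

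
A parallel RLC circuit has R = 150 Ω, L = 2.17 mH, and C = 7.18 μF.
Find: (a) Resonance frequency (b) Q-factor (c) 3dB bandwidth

Step 1 — Resonance: ω₀ = 1/√(LC) = 1/√(0.00217·7.18e-06) = 8011 rad/s.
Step 2 — f₀ = ω₀/(2π) = 1275 Hz.
Step 3 — Parallel Q: Q = R/(ω₀L) = 150/(8011·0.00217) = 8.628.
Step 4 — Bandwidth: Δω = ω₀/Q = 928.5 rad/s; BW = Δω/(2π) = 147.8 Hz.

(a) f₀ = 1275 Hz  (b) Q = 8.628  (c) BW = 147.8 Hz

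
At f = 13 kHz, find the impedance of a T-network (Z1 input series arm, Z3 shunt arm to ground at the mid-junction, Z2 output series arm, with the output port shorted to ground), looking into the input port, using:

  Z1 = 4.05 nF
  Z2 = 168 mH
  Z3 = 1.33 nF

Step 1 — Angular frequency: ω = 2π·f = 2π·1.3e+04 = 8.168e+04 rad/s.
Step 2 — Component impedances:
  Z1: Z = 1/(jωC) = -j/(ω·C) = 0 - j3023 Ω
  Z2: Z = jωL = j·8.168e+04·0.168 = 0 + j1.372e+04 Ω
  Z3: Z = 1/(jωC) = -j/(ω·C) = 0 - j9205 Ω
Step 3 — With the output port shorted to ground, the output series arm Z2 runs from the junction to ground; the shunt arm Z3 also runs from the junction to ground. They appear in parallel: Z3 || Z2 = 0 - j2.796e+04 Ω.
Step 4 — Series with input arm Z1: Z_in = Z1 + (Z3 || Z2) = 0 - j3.098e+04 Ω = 3.098e+04∠-90.0° Ω.

Z = 0 - j3.098e+04 Ω = 3.098e+04∠-90.0° Ω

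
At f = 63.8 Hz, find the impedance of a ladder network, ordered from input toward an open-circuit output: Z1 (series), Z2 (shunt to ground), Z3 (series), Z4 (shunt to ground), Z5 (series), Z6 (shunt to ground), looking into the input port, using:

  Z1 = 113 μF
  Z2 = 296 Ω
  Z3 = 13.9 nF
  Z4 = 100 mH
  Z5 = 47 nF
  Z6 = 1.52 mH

Step 1 — Angular frequency: ω = 2π·f = 2π·63.8 = 400.9 rad/s.
Step 2 — Component impedances:
  Z1: Z = 1/(jωC) = -j/(ω·C) = 0 - j22.08 Ω
  Z2: Z = R = 296 Ω
  Z3: Z = 1/(jωC) = -j/(ω·C) = 0 - j1.795e+05 Ω
  Z4: Z = jωL = j·400.9·0.1 = 0 + j40.09 Ω
  Z5: Z = 1/(jωC) = -j/(ω·C) = 0 - j5.308e+04 Ω
  Z6: Z = jωL = j·400.9·0.00152 = 0 + j0.6093 Ω
Step 3 — Ladder network (open output): work backward from the far end, alternating series and parallel combinations. Z_in = 296 - j22.56 Ω = 296.9∠-4.4° Ω.

Z = 296 - j22.56 Ω = 296.9∠-4.4° Ω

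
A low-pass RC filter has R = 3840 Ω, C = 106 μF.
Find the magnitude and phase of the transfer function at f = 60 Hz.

Step 1 — Angular frequency: ω = 2π·60 = 377 rad/s.
Step 2 — Transfer function: H(jω) = 1/(1 + jωRC).
Step 3 — Denominator: 1 + jωRC = 1 + j·377·3840·0.000106 = 1 + j153.5.
Step 4 — H = 4.247e-05 - j0.006516.
Step 5 — Magnitude: |H| = 0.006517 (-43.7 dB); phase: φ = -89.6°.

|H| = 0.006517 (-43.7 dB), φ = -89.6°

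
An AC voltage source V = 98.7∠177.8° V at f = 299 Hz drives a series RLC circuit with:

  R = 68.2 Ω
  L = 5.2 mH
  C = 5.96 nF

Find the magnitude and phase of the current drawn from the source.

Step 1 — Angular frequency: ω = 2π·f = 2π·299 = 1879 rad/s.
Step 2 — Component impedances:
  R: Z = R = 68.2 Ω
  L: Z = jωL = j·1879·0.0052 = 0 + j9.769 Ω
  C: Z = 1/(jωC) = -j/(ω·C) = 0 - j8.931e+04 Ω
Step 3 — Series combination: Z_total = R + L + C = 68.2 - j8.93e+04 Ω = 8.93e+04∠-90.0° Ω.
Step 4 — Source phasor: V = 98.7∠177.8° V = -98.63 + j3.789 V.
Step 5 — Ohm's law: I = V / Z_total = (-98.63 + j3.789) / (68.2 - j8.93e+04) = -4.327e-05 - j0.001104 A.
Step 6 — Convert to polar: |I| = 0.001105 A, ∠I = -92.2°.

I = 0.001105∠-92.2° A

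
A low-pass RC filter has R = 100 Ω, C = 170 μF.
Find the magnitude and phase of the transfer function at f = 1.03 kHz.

Step 1 — Angular frequency: ω = 2π·1030 = 6472 rad/s.
Step 2 — Transfer function: H(jω) = 1/(1 + jωRC).
Step 3 — Denominator: 1 + jωRC = 1 + j·6472·100·0.00017 = 1 + j110.
Step 4 — H = 8.261e-05 - j0.009089.
Step 5 — Magnitude: |H| = 0.009089 (-40.8 dB); phase: φ = -89.5°.

|H| = 0.009089 (-40.8 dB), φ = -89.5°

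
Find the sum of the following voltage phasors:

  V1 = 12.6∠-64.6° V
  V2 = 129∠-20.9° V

Step 1 — Convert each phasor to rectangular form:
  V1 = 12.6·(cos(-64.6°) + j·sin(-64.6°)) = 5.405 - j11.38 V
  V2 = 129·(cos(-20.9°) + j·sin(-20.9°)) = 120.5 - j46.02 V
Step 2 — Sum components: V_total = 125.9 - j57.4 V.
Step 3 — Convert to polar: |V_total| = 138.4 V, ∠V_total = -24.5°.

V_total = 138.4∠-24.5° V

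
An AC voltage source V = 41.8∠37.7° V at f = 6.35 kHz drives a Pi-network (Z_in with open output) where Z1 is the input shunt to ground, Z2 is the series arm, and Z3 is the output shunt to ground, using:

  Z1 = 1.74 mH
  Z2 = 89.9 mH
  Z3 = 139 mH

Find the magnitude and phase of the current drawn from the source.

Step 1 — Angular frequency: ω = 2π·f = 2π·6350 = 3.99e+04 rad/s.
Step 2 — Component impedances:
  Z1: Z = jωL = j·3.99e+04·0.00174 = 0 + j69.42 Ω
  Z2: Z = jωL = j·3.99e+04·0.0899 = 0 + j3587 Ω
  Z3: Z = jωL = j·3.99e+04·0.139 = 0 + j5546 Ω
Step 3 — With open output, the series arm Z2 and the output shunt Z3 appear in series to ground: Z2 + Z3 = 0 + j9133 Ω.
Step 4 — Parallel with input shunt Z1: Z_in = Z1 || (Z2 + Z3) = 0 + j68.9 Ω = 68.9∠90.0° Ω.
Step 5 — Source phasor: V = 41.8∠37.7° V = 33.07 + j25.56 V.
Step 6 — Ohm's law: I = V / Z_total = (33.07 + j25.56) / (0 + j68.9) = 0.371 - j0.48 A.
Step 7 — Convert to polar: |I| = 0.6067 A, ∠I = -52.3°.

I = 0.6067∠-52.3° A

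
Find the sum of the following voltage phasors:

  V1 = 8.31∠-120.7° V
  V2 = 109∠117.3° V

Step 1 — Convert each phasor to rectangular form:
  V1 = 8.31·(cos(-120.7°) + j·sin(-120.7°)) = -4.243 - j7.145 V
  V2 = 109·(cos(117.3°) + j·sin(117.3°)) = -49.99 + j96.86 V
Step 2 — Sum components: V_total = -54.24 + j89.71 V.
Step 3 — Convert to polar: |V_total| = 104.8 V, ∠V_total = 121.2°.

V_total = 104.8∠121.2° V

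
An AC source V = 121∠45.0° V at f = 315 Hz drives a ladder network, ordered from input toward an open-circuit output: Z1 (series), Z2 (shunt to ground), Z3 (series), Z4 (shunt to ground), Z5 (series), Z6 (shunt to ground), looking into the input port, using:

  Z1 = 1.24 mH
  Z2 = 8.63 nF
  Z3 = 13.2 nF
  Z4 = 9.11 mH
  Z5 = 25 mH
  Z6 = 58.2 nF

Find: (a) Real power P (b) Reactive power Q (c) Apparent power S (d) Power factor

Step 1 — Angular frequency: ω = 2π·f = 2π·315 = 1979 rad/s.
Step 2 — Component impedances:
  Z1: Z = jωL = j·1979·0.00124 = 0 + j2.454 Ω
  Z2: Z = 1/(jωC) = -j/(ω·C) = 0 - j5.855e+04 Ω
  Z3: Z = 1/(jωC) = -j/(ω·C) = 0 - j3.828e+04 Ω
  Z4: Z = jωL = j·1979·0.00911 = 0 + j18.03 Ω
  Z5: Z = jωL = j·1979·0.025 = 0 + j49.48 Ω
  Z6: Z = 1/(jωC) = -j/(ω·C) = 0 - j8681 Ω
Step 3 — Ladder network (open output): work backward from the far end, alternating series and parallel combinations. Z_in = 0 - j2.314e+04 Ω = 2.314e+04∠-90.0° Ω.
Step 4 — Source phasor: V = 121∠45.0° V = 85.56 + j85.56 V.
Step 5 — Current: I = V / Z = -0.003698 + j0.003698 A = 0.00523∠135.0° A.
Step 6 — Complex power: S = V·I* = 0 - j0.6328 VA.
Step 7 — Real power: P = Re(S) = 0 W.
Step 8 — Reactive power: Q = Im(S) = -0.6328 VAR.
Step 9 — Apparent power: |S| = 0.6328 VA.
Step 10 — Power factor: PF = P/|S| = 0 (leading).

(a) P = 0 W  (b) Q = -0.6328 VAR  (c) S = 0.6328 VA  (d) PF = 0 (leading)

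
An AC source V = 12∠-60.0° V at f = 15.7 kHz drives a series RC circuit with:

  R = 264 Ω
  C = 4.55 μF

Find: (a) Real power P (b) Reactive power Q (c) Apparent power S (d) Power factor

Step 1 — Angular frequency: ω = 2π·f = 2π·1.57e+04 = 9.865e+04 rad/s.
Step 2 — Component impedances:
  R: Z = R = 264 Ω
  C: Z = 1/(jωC) = -j/(ω·C) = 0 - j2.228 Ω
Step 3 — Series combination: Z_total = R + C = 264 - j2.228 Ω = 264∠-0.5° Ω.
Step 4 — Source phasor: V = 12∠-60.0° V = 6 - j10.39 V.
Step 5 — Current: I = V / Z = 0.02306 - j0.03917 A = 0.04545∠-59.5° A.
Step 6 — Complex power: S = V·I* = 0.5454 - j0.004603 VA.
Step 7 — Real power: P = Re(S) = 0.5454 W.
Step 8 — Reactive power: Q = Im(S) = -0.004603 VAR.
Step 9 — Apparent power: |S| = 0.5454 VA.
Step 10 — Power factor: PF = P/|S| = 1 (leading).

(a) P = 0.5454 W  (b) Q = -0.004603 VAR  (c) S = 0.5454 VA  (d) PF = 1 (leading)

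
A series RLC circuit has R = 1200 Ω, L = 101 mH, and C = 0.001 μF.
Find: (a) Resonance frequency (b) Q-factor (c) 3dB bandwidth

Step 1 — Resonance: ω₀ = 1/√(LC) = 1/√(0.101·1e-09) = 9.95e+04 rad/s.
Step 2 — f₀ = ω₀/(2π) = 1.584e+04 Hz.
Step 3 — Series Q: Q = ω₀L/R = 9.95e+04·0.101/1200 = 8.375.
Step 4 — Bandwidth: Δω = ω₀/Q = 1.188e+04 rad/s; BW = Δω/(2π) = 1891 Hz.

(a) f₀ = 1.584e+04 Hz  (b) Q = 8.375  (c) BW = 1891 Hz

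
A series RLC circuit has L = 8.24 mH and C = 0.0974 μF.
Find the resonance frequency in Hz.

Step 1 — Resonance condition Im(Z)=0 gives ω₀ = 1/√(LC).
Step 2 — ω₀ = 1/√(0.00824·9.74e-08) = 3.53e+04 rad/s.
Step 3 — f₀ = ω₀/(2π) = 5618 Hz.

f₀ = 5618 Hz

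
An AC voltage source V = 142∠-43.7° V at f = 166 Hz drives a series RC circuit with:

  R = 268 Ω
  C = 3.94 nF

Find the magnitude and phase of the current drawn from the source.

Step 1 — Angular frequency: ω = 2π·f = 2π·166 = 1043 rad/s.
Step 2 — Component impedances:
  R: Z = R = 268 Ω
  C: Z = 1/(jωC) = -j/(ω·C) = 0 - j2.433e+05 Ω
Step 3 — Series combination: Z_total = R + C = 268 - j2.433e+05 Ω = 2.433e+05∠-89.9° Ω.
Step 4 — Source phasor: V = 142∠-43.7° V = 102.7 - j98.11 V.
Step 5 — Ohm's law: I = V / Z_total = (102.7 - j98.11) / (268 - j2.433e+05) = 0.0004036 + j0.0004214 A.
Step 6 — Convert to polar: |I| = 0.0005835 A, ∠I = 46.2°.

I = 0.0005835∠46.2° A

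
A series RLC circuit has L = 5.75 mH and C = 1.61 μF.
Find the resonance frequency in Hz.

Step 1 — Resonance condition Im(Z)=0 gives ω₀ = 1/√(LC).
Step 2 — ω₀ = 1/√(0.00575·1.61e-06) = 1.039e+04 rad/s.
Step 3 — f₀ = ω₀/(2π) = 1654 Hz.

f₀ = 1654 Hz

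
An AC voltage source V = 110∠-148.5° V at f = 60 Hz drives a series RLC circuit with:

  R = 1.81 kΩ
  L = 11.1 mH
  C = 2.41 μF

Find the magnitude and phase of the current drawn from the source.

Step 1 — Angular frequency: ω = 2π·f = 2π·60 = 377 rad/s.
Step 2 — Component impedances:
  R: Z = R = 1810 Ω
  L: Z = jωL = j·377·0.0111 = 0 + j4.185 Ω
  C: Z = 1/(jωC) = -j/(ω·C) = 0 - j1101 Ω
Step 3 — Series combination: Z_total = R + L + C = 1810 - j1096 Ω = 2116∠-31.2° Ω.
Step 4 — Source phasor: V = 110∠-148.5° V = -93.79 - j57.47 V.
Step 5 — Ohm's law: I = V / Z_total = (-93.79 - j57.47) / (1810 - j1096) = -0.02383 - j0.04619 A.
Step 6 — Convert to polar: |I| = 0.05198 A, ∠I = -117.3°.

I = 0.05198∠-117.3° A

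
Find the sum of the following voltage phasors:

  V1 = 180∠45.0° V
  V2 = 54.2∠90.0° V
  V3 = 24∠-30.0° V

Step 1 — Convert each phasor to rectangular form:
  V1 = 180·(cos(45.0°) + j·sin(45.0°)) = 127.3 + j127.3 V
  V2 = 54.2·(cos(90.0°) + j·sin(90.0°)) = 0 + j54.2 V
  V3 = 24·(cos(-30.0°) + j·sin(-30.0°)) = 20.78 - j12 V
Step 2 — Sum components: V_total = 148.1 + j169.5 V.
Step 3 — Convert to polar: |V_total| = 225 V, ∠V_total = 48.9°.

V_total = 225∠48.9° V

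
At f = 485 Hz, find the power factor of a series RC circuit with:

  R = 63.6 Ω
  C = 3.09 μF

Step 1 — Angular frequency: ω = 2π·f = 2π·485 = 3047 rad/s.
Step 2 — Component impedances:
  R: Z = R = 63.6 Ω
  C: Z = 1/(jωC) = -j/(ω·C) = 0 - j106.2 Ω
Step 3 — Series combination: Z_total = R + C = 63.6 - j106.2 Ω = 123.8∠-59.1° Ω.
Step 4 — Power factor: PF = cos(φ) = Re(Z)/|Z| = 63.6/123.79 = 0.5138.
Step 5 — Type: Im(Z) = -106.2 ⇒ leading (phase φ = -59.1°).

PF = 0.5138 (leading, φ = -59.1°)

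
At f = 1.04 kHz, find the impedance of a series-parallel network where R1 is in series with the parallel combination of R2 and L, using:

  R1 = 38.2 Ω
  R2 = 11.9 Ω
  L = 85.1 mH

Step 1 — Angular frequency: ω = 2π·f = 2π·1040 = 6535 rad/s.
Step 2 — Component impedances:
  R1: Z = R = 38.2 Ω
  R2: Z = R = 11.9 Ω
  L: Z = jωL = j·6535·0.0851 = 0 + j556.1 Ω
Step 3 — Parallel branch: R2 || L = 1/(1/R2 + 1/L) = 11.89 + j0.2545 Ω.
Step 4 — Series with R1: Z_total = R1 + (R2 || L) = 50.09 + j0.2545 Ω = 50.1∠0.3° Ω.

Z = 50.09 + j0.2545 Ω = 50.1∠0.3° Ω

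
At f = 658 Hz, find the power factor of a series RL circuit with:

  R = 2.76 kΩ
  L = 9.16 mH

Step 1 — Angular frequency: ω = 2π·f = 2π·658 = 4134 rad/s.
Step 2 — Component impedances:
  R: Z = R = 2760 Ω
  L: Z = jωL = j·4134·0.00916 = 0 + j37.87 Ω
Step 3 — Series combination: Z_total = R + L = 2760 + j37.87 Ω = 2760∠0.8° Ω.
Step 4 — Power factor: PF = cos(φ) = Re(Z)/|Z| = 2760/2760.3 = 0.9999.
Step 5 — Type: Im(Z) = 37.87 ⇒ lagging (phase φ = 0.8°).

PF = 0.9999 (lagging, φ = 0.8°)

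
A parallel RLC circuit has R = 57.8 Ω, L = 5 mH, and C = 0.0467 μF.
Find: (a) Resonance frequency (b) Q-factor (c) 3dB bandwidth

Step 1 — Resonance: ω₀ = 1/√(LC) = 1/√(0.005·4.67e-08) = 6.544e+04 rad/s.
Step 2 — f₀ = ω₀/(2π) = 1.042e+04 Hz.
Step 3 — Parallel Q: Q = R/(ω₀L) = 57.8/(6.544e+04·0.005) = 0.1766.
Step 4 — Bandwidth: Δω = ω₀/Q = 3.705e+05 rad/s; BW = Δω/(2π) = 5.896e+04 Hz.

(a) f₀ = 1.042e+04 Hz  (b) Q = 0.1766  (c) BW = 5.896e+04 Hz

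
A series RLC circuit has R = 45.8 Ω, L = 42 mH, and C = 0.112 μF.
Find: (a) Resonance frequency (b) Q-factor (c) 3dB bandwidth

Step 1 — Resonance: ω₀ = 1/√(LC) = 1/√(0.042·1.12e-07) = 1.458e+04 rad/s.
Step 2 — f₀ = ω₀/(2π) = 2321 Hz.
Step 3 — Series Q: Q = ω₀L/R = 1.458e+04·0.042/45.8 = 13.37.
Step 4 — Bandwidth: Δω = ω₀/Q = 1090 rad/s; BW = Δω/(2π) = 173.6 Hz.

(a) f₀ = 2321 Hz  (b) Q = 13.37  (c) BW = 173.6 Hz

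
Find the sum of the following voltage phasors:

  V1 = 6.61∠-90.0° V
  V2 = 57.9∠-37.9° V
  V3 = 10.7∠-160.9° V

Step 1 — Convert each phasor to rectangular form:
  V1 = 6.61·(cos(-90.0°) + j·sin(-90.0°)) = 0 - j6.61 V
  V2 = 57.9·(cos(-37.9°) + j·sin(-37.9°)) = 45.69 - j35.57 V
  V3 = 10.7·(cos(-160.9°) + j·sin(-160.9°)) = -10.11 - j3.501 V
Step 2 — Sum components: V_total = 35.58 - j45.68 V.
Step 3 — Convert to polar: |V_total| = 57.9 V, ∠V_total = -52.1°.

V_total = 57.9∠-52.1° V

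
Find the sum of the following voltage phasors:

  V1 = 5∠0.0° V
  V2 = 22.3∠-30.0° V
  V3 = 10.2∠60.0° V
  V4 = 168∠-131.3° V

Step 1 — Convert each phasor to rectangular form:
  V1 = 5·(cos(0.0°) + j·sin(0.0°)) = 5 V
  V2 = 22.3·(cos(-30.0°) + j·sin(-30.0°)) = 19.31 - j11.15 V
  V3 = 10.2·(cos(60.0°) + j·sin(60.0°)) = 5.1 + j8.833 V
  V4 = 168·(cos(-131.3°) + j·sin(-131.3°)) = -110.9 - j126.2 V
Step 2 — Sum components: V_total = -81.47 - j128.5 V.
Step 3 — Convert to polar: |V_total| = 152.2 V, ∠V_total = -122.4°.

V_total = 152.2∠-122.4° V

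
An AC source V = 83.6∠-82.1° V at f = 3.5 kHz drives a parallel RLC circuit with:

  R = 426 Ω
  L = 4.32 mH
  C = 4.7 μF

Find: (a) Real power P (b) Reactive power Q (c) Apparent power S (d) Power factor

Step 1 — Angular frequency: ω = 2π·f = 2π·3500 = 2.199e+04 rad/s.
Step 2 — Component impedances:
  R: Z = R = 426 Ω
  L: Z = jωL = j·2.199e+04·0.00432 = 0 + j95 Ω
  C: Z = 1/(jωC) = -j/(ω·C) = 0 - j9.675 Ω
Step 3 — Parallel combination: 1/Z_total = 1/R + 1/L + 1/C; Z_total = 0.2722 - j10.77 Ω = 10.77∠-88.6° Ω.
Step 4 — Source phasor: V = 83.6∠-82.1° V = 11.49 - j82.81 V.
Step 5 — Current: I = V / Z = 7.714 + j0.8723 A = 7.763∠6.5° A.
Step 6 — Complex power: S = V·I* = 16.41 - j648.8 VA.
Step 7 — Real power: P = Re(S) = 16.41 W.
Step 8 — Reactive power: Q = Im(S) = -648.8 VAR.
Step 9 — Apparent power: |S| = 649 VA.
Step 10 — Power factor: PF = P/|S| = 0.02528 (leading).

(a) P = 16.41 W  (b) Q = -648.8 VAR  (c) S = 649 VA  (d) PF = 0.02528 (leading)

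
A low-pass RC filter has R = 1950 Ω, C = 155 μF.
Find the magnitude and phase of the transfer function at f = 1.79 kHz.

Step 1 — Angular frequency: ω = 2π·1790 = 1.125e+04 rad/s.
Step 2 — Transfer function: H(jω) = 1/(1 + jωRC).
Step 3 — Denominator: 1 + jωRC = 1 + j·1.125e+04·1950·0.000155 = 1 + j3399.
Step 4 — H = 8.654e-08 - j0.0002942.
Step 5 — Magnitude: |H| = 0.0002942 (-70.6 dB); phase: φ = -90.0°.

|H| = 0.0002942 (-70.6 dB), φ = -90.0°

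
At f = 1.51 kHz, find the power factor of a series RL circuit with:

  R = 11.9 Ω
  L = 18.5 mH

Step 1 — Angular frequency: ω = 2π·f = 2π·1510 = 9488 rad/s.
Step 2 — Component impedances:
  R: Z = R = 11.9 Ω
  L: Z = jωL = j·9488·0.0185 = 0 + j175.5 Ω
Step 3 — Series combination: Z_total = R + L = 11.9 + j175.5 Ω = 175.9∠86.1° Ω.
Step 4 — Power factor: PF = cos(φ) = Re(Z)/|Z| = 11.9/175.92 = 0.06764.
Step 5 — Type: Im(Z) = 175.5 ⇒ lagging (phase φ = 86.1°).

PF = 0.06764 (lagging, φ = 86.1°)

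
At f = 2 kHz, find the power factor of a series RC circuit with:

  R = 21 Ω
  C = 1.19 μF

Step 1 — Angular frequency: ω = 2π·f = 2π·2000 = 1.257e+04 rad/s.
Step 2 — Component impedances:
  R: Z = R = 21 Ω
  C: Z = 1/(jωC) = -j/(ω·C) = 0 - j66.87 Ω
Step 3 — Series combination: Z_total = R + C = 21 - j66.87 Ω = 70.09∠-72.6° Ω.
Step 4 — Power factor: PF = cos(φ) = Re(Z)/|Z| = 21/70.09 = 0.2996.
Step 5 — Type: Im(Z) = -66.87 ⇒ leading (phase φ = -72.6°).

PF = 0.2996 (leading, φ = -72.6°)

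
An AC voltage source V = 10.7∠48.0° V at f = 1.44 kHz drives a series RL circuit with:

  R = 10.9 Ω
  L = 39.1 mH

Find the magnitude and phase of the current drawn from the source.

Step 1 — Angular frequency: ω = 2π·f = 2π·1440 = 9048 rad/s.
Step 2 — Component impedances:
  R: Z = R = 10.9 Ω
  L: Z = jωL = j·9048·0.0391 = 0 + j353.8 Ω
Step 3 — Series combination: Z_total = R + L = 10.9 + j353.8 Ω = 353.9∠88.2° Ω.
Step 4 — Source phasor: V = 10.7∠48.0° V = 7.16 + j7.952 V.
Step 5 — Ohm's law: I = V / Z_total = (7.16 + j7.952) / (10.9 + j353.8) = 0.02308 - j0.01953 A.
Step 6 — Convert to polar: |I| = 0.03023 A, ∠I = -40.2°.

I = 0.03023∠-40.2° A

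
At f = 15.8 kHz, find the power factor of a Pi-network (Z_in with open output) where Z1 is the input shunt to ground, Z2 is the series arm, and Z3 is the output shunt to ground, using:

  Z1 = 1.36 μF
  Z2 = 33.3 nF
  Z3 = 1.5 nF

Step 1 — Angular frequency: ω = 2π·f = 2π·1.58e+04 = 9.927e+04 rad/s.
Step 2 — Component impedances:
  Z1: Z = 1/(jωC) = -j/(ω·C) = 0 - j7.407 Ω
  Z2: Z = 1/(jωC) = -j/(ω·C) = 0 - j302.5 Ω
  Z3: Z = 1/(jωC) = -j/(ω·C) = 0 - j6715 Ω
Step 3 — With open output, the series arm Z2 and the output shunt Z3 appear in series to ground: Z2 + Z3 = 0 - j7018 Ω.
Step 4 — Parallel with input shunt Z1: Z_in = Z1 || (Z2 + Z3) = 0 - j7.399 Ω = 7.399∠-90.0° Ω.
Step 5 — Power factor: PF = cos(φ) = Re(Z)/|Z| = 0/7.399 = 0.
Step 6 — Type: Im(Z) = -7.399 ⇒ leading (phase φ = -90.0°).

PF = 0 (leading, φ = -90.0°)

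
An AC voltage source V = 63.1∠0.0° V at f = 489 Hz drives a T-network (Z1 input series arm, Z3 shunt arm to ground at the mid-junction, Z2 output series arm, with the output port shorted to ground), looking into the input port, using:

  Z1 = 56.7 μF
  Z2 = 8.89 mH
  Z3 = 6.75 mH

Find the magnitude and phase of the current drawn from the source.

Step 1 — Angular frequency: ω = 2π·f = 2π·489 = 3072 rad/s.
Step 2 — Component impedances:
  Z1: Z = 1/(jωC) = -j/(ω·C) = 0 - j5.74 Ω
  Z2: Z = jωL = j·3072·0.00889 = 0 + j27.31 Ω
  Z3: Z = jωL = j·3072·0.00675 = 0 + j20.74 Ω
Step 3 — With the output port shorted to ground, the output series arm Z2 runs from the junction to ground; the shunt arm Z3 also runs from the junction to ground. They appear in parallel: Z3 || Z2 = 0 + j11.79 Ω.
Step 4 — Series with input arm Z1: Z_in = Z1 + (Z3 || Z2) = 0 + j6.048 Ω = 6.048∠90.0° Ω.
Step 5 — Source phasor: V = 63.1∠0.0° V = 63.1 V.
Step 6 — Ohm's law: I = V / Z_total = (63.1) / (0 + j6.048) = 0 - j10.43 A.
Step 7 — Convert to polar: |I| = 10.43 A, ∠I = -90.0°.

I = 10.43∠-90.0° A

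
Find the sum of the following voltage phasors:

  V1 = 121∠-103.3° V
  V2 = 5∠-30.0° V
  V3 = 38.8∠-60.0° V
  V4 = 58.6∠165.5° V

Step 1 — Convert each phasor to rectangular form:
  V1 = 121·(cos(-103.3°) + j·sin(-103.3°)) = -27.84 - j117.8 V
  V2 = 5·(cos(-30.0°) + j·sin(-30.0°)) = 4.33 - j2.5 V
  V3 = 38.8·(cos(-60.0°) + j·sin(-60.0°)) = 19.4 - j33.6 V
  V4 = 58.6·(cos(165.5°) + j·sin(165.5°)) = -56.73 + j14.67 V
Step 2 — Sum components: V_total = -60.84 - j139.2 V.
Step 3 — Convert to polar: |V_total| = 151.9 V, ∠V_total = -113.6°.

V_total = 151.9∠-113.6° V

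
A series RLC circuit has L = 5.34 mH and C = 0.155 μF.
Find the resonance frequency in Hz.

Step 1 — Resonance condition Im(Z)=0 gives ω₀ = 1/√(LC).
Step 2 — ω₀ = 1/√(0.00534·1.55e-07) = 3.476e+04 rad/s.
Step 3 — f₀ = ω₀/(2π) = 5532 Hz.

f₀ = 5532 Hz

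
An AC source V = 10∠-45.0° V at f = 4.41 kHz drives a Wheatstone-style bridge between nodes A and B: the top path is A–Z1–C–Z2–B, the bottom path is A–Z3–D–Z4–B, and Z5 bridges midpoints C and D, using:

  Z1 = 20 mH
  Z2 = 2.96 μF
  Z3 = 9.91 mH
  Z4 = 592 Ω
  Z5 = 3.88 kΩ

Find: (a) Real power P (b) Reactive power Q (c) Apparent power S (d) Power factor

Step 1 — Angular frequency: ω = 2π·f = 2π·4410 = 2.771e+04 rad/s.
Step 2 — Component impedances:
  Z1: Z = jωL = j·2.771e+04·0.02 = 0 + j554.2 Ω
  Z2: Z = 1/(jωC) = -j/(ω·C) = 0 - j12.19 Ω
  Z3: Z = jωL = j·2.771e+04·0.00991 = 0 + j274.6 Ω
  Z4: Z = R = 592 Ω
  Z5: Z = R = 3880 Ω
Step 3 — Bridge requires nodal analysis (the Z5 bridge couples midpoints C and D, so the two paths cannot be reduced to a simple series/parallel combination). Setting node B to ground and injecting 1 A at node A, the 3-node admittance system at A, C, D solves to V_A = Z_AB = 162.2 + j283.1 Ω = 326.3∠60.2° Ω.
Step 4 — Source phasor: V = 10∠-45.0° V = 7.071 - j7.071 V.
Step 5 — Current: I = V / Z = -0.008027 - j0.02958 A = 0.03065∠-105.2° A.
Step 6 — Complex power: S = V·I* = 0.1524 + j0.2659 VA.
Step 7 — Real power: P = Re(S) = 0.1524 W.
Step 8 — Reactive power: Q = Im(S) = 0.2659 VAR.
Step 9 — Apparent power: |S| = 0.3065 VA.
Step 10 — Power factor: PF = P/|S| = 0.4972 (lagging).

(a) P = 0.1524 W  (b) Q = 0.2659 VAR  (c) S = 0.3065 VA  (d) PF = 0.4972 (lagging)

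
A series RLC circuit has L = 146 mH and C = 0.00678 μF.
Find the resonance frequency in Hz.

Step 1 — Resonance condition Im(Z)=0 gives ω₀ = 1/√(LC).
Step 2 — ω₀ = 1/√(0.146·6.78e-09) = 3.178e+04 rad/s.
Step 3 — f₀ = ω₀/(2π) = 5059 Hz.

f₀ = 5059 Hz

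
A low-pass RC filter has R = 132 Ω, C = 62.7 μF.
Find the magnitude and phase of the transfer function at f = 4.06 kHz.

Step 1 — Angular frequency: ω = 2π·4060 = 2.551e+04 rad/s.
Step 2 — Transfer function: H(jω) = 1/(1 + jωRC).
Step 3 — Denominator: 1 + jωRC = 1 + j·2.551e+04·132·6.27e-05 = 1 + j211.1.
Step 4 — H = 2.243e-05 - j0.004736.
Step 5 — Magnitude: |H| = 0.004736 (-46.5 dB); phase: φ = -89.7°.

|H| = 0.004736 (-46.5 dB), φ = -89.7°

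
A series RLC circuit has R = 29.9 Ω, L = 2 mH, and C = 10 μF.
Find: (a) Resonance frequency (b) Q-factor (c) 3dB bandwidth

Step 1 — Resonance: ω₀ = 1/√(LC) = 1/√(0.002·1e-05) = 7071 rad/s.
Step 2 — f₀ = ω₀/(2π) = 1125 Hz.
Step 3 — Series Q: Q = ω₀L/R = 7071·0.002/29.9 = 0.473.
Step 4 — Bandwidth: Δω = ω₀/Q = 1.495e+04 rad/s; BW = Δω/(2π) = 2379 Hz.

(a) f₀ = 1125 Hz  (b) Q = 0.473  (c) BW = 2379 Hz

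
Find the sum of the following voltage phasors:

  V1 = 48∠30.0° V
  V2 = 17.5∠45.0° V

Step 1 — Convert each phasor to rectangular form:
  V1 = 48·(cos(30.0°) + j·sin(30.0°)) = 41.57 + j24 V
  V2 = 17.5·(cos(45.0°) + j·sin(45.0°)) = 12.37 + j12.37 V
Step 2 — Sum components: V_total = 53.94 + j36.37 V.
Step 3 — Convert to polar: |V_total| = 65.06 V, ∠V_total = 34.0°.

V_total = 65.06∠34.0° V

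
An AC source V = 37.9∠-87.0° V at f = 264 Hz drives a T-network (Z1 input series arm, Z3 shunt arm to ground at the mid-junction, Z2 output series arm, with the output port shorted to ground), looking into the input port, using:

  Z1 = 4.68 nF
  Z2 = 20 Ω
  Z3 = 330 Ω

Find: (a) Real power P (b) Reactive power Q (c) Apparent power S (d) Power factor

Step 1 — Angular frequency: ω = 2π·f = 2π·264 = 1659 rad/s.
Step 2 — Component impedances:
  Z1: Z = 1/(jωC) = -j/(ω·C) = 0 - j1.288e+05 Ω
  Z2: Z = R = 20 Ω
  Z3: Z = R = 330 Ω
Step 3 — With the output port shorted to ground, the output series arm Z2 runs from the junction to ground; the shunt arm Z3 also runs from the junction to ground. They appear in parallel: Z3 || Z2 = 18.86 Ω.
Step 4 — Series with input arm Z1: Z_in = Z1 + (Z3 || Z2) = 18.86 - j1.288e+05 Ω = 1.288e+05∠-90.0° Ω.
Step 5 — Source phasor: V = 37.9∠-87.0° V = 1.984 - j37.85 V.
Step 6 — Current: I = V / Z = 0.0002938 + j1.536e-05 A = 0.0002942∠3.0° A.
Step 7 — Complex power: S = V·I* = 1.632e-06 - j0.01115 VA.
Step 8 — Real power: P = Re(S) = 1.632e-06 W.
Step 9 — Reactive power: Q = Im(S) = -0.01115 VAR.
Step 10 — Apparent power: |S| = 0.01115 VA.
Step 11 — Power factor: PF = P/|S| = 0.0001464 (leading).

(a) P = 1.632e-06 W  (b) Q = -0.01115 VAR  (c) S = 0.01115 VA  (d) PF = 0.0001464 (leading)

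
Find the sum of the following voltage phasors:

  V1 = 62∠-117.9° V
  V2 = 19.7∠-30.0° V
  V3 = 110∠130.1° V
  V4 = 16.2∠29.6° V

Step 1 — Convert each phasor to rectangular form:
  V1 = 62·(cos(-117.9°) + j·sin(-117.9°)) = -29.01 - j54.79 V
  V2 = 19.7·(cos(-30.0°) + j·sin(-30.0°)) = 17.06 - j9.85 V
  V3 = 110·(cos(130.1°) + j·sin(130.1°)) = -70.85 + j84.14 V
  V4 = 16.2·(cos(29.6°) + j·sin(29.6°)) = 14.09 + j8.002 V
Step 2 — Sum components: V_total = -68.72 + j27.5 V.
Step 3 — Convert to polar: |V_total| = 74.02 V, ∠V_total = 158.2°.

V_total = 74.02∠158.2° V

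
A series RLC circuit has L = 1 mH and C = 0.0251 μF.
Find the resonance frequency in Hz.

Step 1 — Resonance condition Im(Z)=0 gives ω₀ = 1/√(LC).
Step 2 — ω₀ = 1/√(0.001·2.51e-08) = 1.996e+05 rad/s.
Step 3 — f₀ = ω₀/(2π) = 3.177e+04 Hz.

f₀ = 3.177e+04 Hz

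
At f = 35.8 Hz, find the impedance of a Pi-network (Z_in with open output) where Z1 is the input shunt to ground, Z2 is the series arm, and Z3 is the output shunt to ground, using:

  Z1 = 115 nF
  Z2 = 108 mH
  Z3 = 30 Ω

Step 1 — Angular frequency: ω = 2π·f = 2π·35.8 = 224.9 rad/s.
Step 2 — Component impedances:
  Z1: Z = 1/(jωC) = -j/(ω·C) = 0 - j3.866e+04 Ω
  Z2: Z = jωL = j·224.9·0.108 = 0 + j24.29 Ω
  Z3: Z = R = 30 Ω
Step 3 — With open output, the series arm Z2 and the output shunt Z3 appear in series to ground: Z2 + Z3 = 30 + j24.29 Ω.
Step 4 — Parallel with input shunt Z1: Z_in = Z1 || (Z2 + Z3) = 30.04 + j24.29 Ω = 38.63∠39.0° Ω.

Z = 30.04 + j24.29 Ω = 38.63∠39.0° Ω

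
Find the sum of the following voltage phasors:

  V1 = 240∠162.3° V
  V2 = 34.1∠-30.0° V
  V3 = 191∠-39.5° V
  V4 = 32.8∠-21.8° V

Step 1 — Convert each phasor to rectangular form:
  V1 = 240·(cos(162.3°) + j·sin(162.3°)) = -228.6 + j72.97 V
  V2 = 34.1·(cos(-30.0°) + j·sin(-30.0°)) = 29.53 - j17.05 V
  V3 = 191·(cos(-39.5°) + j·sin(-39.5°)) = 147.4 - j121.5 V
  V4 = 32.8·(cos(-21.8°) + j·sin(-21.8°)) = 30.45 - j12.18 V
Step 2 — Sum components: V_total = -21.27 - j77.75 V.
Step 3 — Convert to polar: |V_total| = 80.61 V, ∠V_total = -105.3°.

V_total = 80.61∠-105.3° V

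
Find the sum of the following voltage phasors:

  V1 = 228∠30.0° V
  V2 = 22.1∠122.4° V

Step 1 — Convert each phasor to rectangular form:
  V1 = 228·(cos(30.0°) + j·sin(30.0°)) = 197.5 + j114 V
  V2 = 22.1·(cos(122.4°) + j·sin(122.4°)) = -11.84 + j18.66 V
Step 2 — Sum components: V_total = 185.6 + j132.7 V.
Step 3 — Convert to polar: |V_total| = 228.1 V, ∠V_total = 35.6°.

V_total = 228.1∠35.6° V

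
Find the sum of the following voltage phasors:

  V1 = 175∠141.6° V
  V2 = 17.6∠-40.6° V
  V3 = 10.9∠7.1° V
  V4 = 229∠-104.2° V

Step 1 — Convert each phasor to rectangular form:
  V1 = 175·(cos(141.6°) + j·sin(141.6°)) = -137.1 + j108.7 V
  V2 = 17.6·(cos(-40.6°) + j·sin(-40.6°)) = 13.36 - j11.45 V
  V3 = 10.9·(cos(7.1°) + j·sin(7.1°)) = 10.82 + j1.347 V
  V4 = 229·(cos(-104.2°) + j·sin(-104.2°)) = -56.18 - j222 V
Step 2 — Sum components: V_total = -169.1 - j123.4 V.
Step 3 — Convert to polar: |V_total| = 209.4 V, ∠V_total = -143.9°.

V_total = 209.4∠-143.9° V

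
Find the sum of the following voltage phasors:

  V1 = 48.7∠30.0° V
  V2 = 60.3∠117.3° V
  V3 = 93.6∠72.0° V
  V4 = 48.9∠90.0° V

Step 1 — Convert each phasor to rectangular form:
  V1 = 48.7·(cos(30.0°) + j·sin(30.0°)) = 42.18 + j24.35 V
  V2 = 60.3·(cos(117.3°) + j·sin(117.3°)) = -27.66 + j53.58 V
  V3 = 93.6·(cos(72.0°) + j·sin(72.0°)) = 28.92 + j89.02 V
  V4 = 48.9·(cos(90.0°) + j·sin(90.0°)) = 0 + j48.9 V
Step 2 — Sum components: V_total = 43.44 + j215.9 V.
Step 3 — Convert to polar: |V_total| = 220.2 V, ∠V_total = 78.6°.

V_total = 220.2∠78.6° V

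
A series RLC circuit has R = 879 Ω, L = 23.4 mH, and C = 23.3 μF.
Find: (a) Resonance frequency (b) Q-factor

Step 1 — Resonance condition Im(Z)=0 gives ω₀ = 1/√(LC).
Step 2 — ω₀ = 1/√(0.0234·2.33e-05) = 1354 rad/s.
Step 3 — f₀ = ω₀/(2π) = 215.5 Hz.
Step 4 — Series Q: Q = ω₀L/R = 1354·0.0234/879 = 0.03605.

(a) f₀ = 215.5 Hz  (b) Q = 0.03605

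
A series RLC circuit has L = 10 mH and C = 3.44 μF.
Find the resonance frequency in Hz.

Step 1 — Resonance condition Im(Z)=0 gives ω₀ = 1/√(LC).
Step 2 — ω₀ = 1/√(0.01·3.44e-06) = 5392 rad/s.
Step 3 — f₀ = ω₀/(2π) = 858.1 Hz.

f₀ = 858.1 Hz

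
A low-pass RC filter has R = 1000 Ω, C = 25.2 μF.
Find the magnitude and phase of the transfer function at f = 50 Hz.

Step 1 — Angular frequency: ω = 2π·50 = 314.2 rad/s.
Step 2 — Transfer function: H(jω) = 1/(1 + jωRC).
Step 3 — Denominator: 1 + jωRC = 1 + j·314.2·1000·2.52e-05 = 1 + j7.917.
Step 4 — H = 0.0157 - j0.1243.
Step 5 — Magnitude: |H| = 0.1253 (-18.0 dB); phase: φ = -82.8°.

|H| = 0.1253 (-18.0 dB), φ = -82.8°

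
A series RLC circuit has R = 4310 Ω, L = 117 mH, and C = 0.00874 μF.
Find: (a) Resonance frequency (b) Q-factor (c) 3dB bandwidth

Step 1 — Resonance condition Im(Z)=0 gives ω₀ = 1/√(LC).
Step 2 — ω₀ = 1/√(0.117·8.74e-09) = 3.127e+04 rad/s.
Step 3 — f₀ = ω₀/(2π) = 4977 Hz.
Step 4 — Series Q: Q = ω₀L/R = 3.127e+04·0.117/4310 = 0.8489.
Step 5 — 3dB bandwidth: Δω = ω₀/Q = 3.684e+04 rad/s; BW = Δω/(2π) = 5863 Hz.

(a) f₀ = 4977 Hz  (b) Q = 0.8489  (c) BW = 5863 Hz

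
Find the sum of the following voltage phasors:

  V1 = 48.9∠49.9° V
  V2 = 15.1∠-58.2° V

Step 1 — Convert each phasor to rectangular form:
  V1 = 48.9·(cos(49.9°) + j·sin(49.9°)) = 31.5 + j37.4 V
  V2 = 15.1·(cos(-58.2°) + j·sin(-58.2°)) = 7.957 - j12.83 V
Step 2 — Sum components: V_total = 39.45 + j24.57 V.
Step 3 — Convert to polar: |V_total| = 46.48 V, ∠V_total = 31.9°.

V_total = 46.48∠31.9° V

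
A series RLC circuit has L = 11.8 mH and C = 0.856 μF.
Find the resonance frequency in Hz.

Step 1 — Resonance condition Im(Z)=0 gives ω₀ = 1/√(LC).
Step 2 — ω₀ = 1/√(0.0118·8.56e-07) = 9950 rad/s.
Step 3 — f₀ = ω₀/(2π) = 1584 Hz.

f₀ = 1584 Hz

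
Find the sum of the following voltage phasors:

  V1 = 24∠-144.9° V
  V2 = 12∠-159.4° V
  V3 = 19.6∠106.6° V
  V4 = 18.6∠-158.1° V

Step 1 — Convert each phasor to rectangular form:
  V1 = 24·(cos(-144.9°) + j·sin(-144.9°)) = -19.64 - j13.8 V
  V2 = 12·(cos(-159.4°) + j·sin(-159.4°)) = -11.23 - j4.222 V
  V3 = 19.6·(cos(106.6°) + j·sin(106.6°)) = -5.599 + j18.78 V
  V4 = 18.6·(cos(-158.1°) + j·sin(-158.1°)) = -17.26 - j6.938 V
Step 2 — Sum components: V_total = -53.73 - j6.177 V.
Step 3 — Convert to polar: |V_total| = 54.08 V, ∠V_total = -173.4°.

V_total = 54.08∠-173.4° V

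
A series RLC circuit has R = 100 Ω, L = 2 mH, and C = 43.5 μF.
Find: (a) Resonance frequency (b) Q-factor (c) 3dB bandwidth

Step 1 — Resonance: ω₀ = 1/√(LC) = 1/√(0.002·4.35e-05) = 3390 rad/s.
Step 2 — f₀ = ω₀/(2π) = 539.6 Hz.
Step 3 — Series Q: Q = ω₀L/R = 3390·0.002/100 = 0.06781.
Step 4 — Bandwidth: Δω = ω₀/Q = 5e+04 rad/s; BW = Δω/(2π) = 7958 Hz.

(a) f₀ = 539.6 Hz  (b) Q = 0.06781  (c) BW = 7958 Hz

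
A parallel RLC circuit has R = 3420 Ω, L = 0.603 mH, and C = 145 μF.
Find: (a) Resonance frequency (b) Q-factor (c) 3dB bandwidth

Step 1 — Resonance: ω₀ = 1/√(LC) = 1/√(0.000603·0.000145) = 3382 rad/s.
Step 2 — f₀ = ω₀/(2π) = 538.2 Hz.
Step 3 — Parallel Q: Q = R/(ω₀L) = 3420/(3382·0.000603) = 1677.
Step 4 — Bandwidth: Δω = ω₀/Q = 2.017 rad/s; BW = Δω/(2π) = 0.3209 Hz.

(a) f₀ = 538.2 Hz  (b) Q = 1677  (c) BW = 0.3209 Hz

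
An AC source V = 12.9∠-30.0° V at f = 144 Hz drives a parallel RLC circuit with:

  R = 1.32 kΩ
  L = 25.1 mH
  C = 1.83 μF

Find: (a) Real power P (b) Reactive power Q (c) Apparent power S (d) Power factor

Step 1 — Angular frequency: ω = 2π·f = 2π·144 = 904.8 rad/s.
Step 2 — Component impedances:
  R: Z = R = 1320 Ω
  L: Z = jωL = j·904.8·0.0251 = 0 + j22.71 Ω
  C: Z = 1/(jωC) = -j/(ω·C) = 0 - j604 Ω
Step 3 — Parallel combination: 1/Z_total = 1/R + 1/L + 1/C; Z_total = 0.4217 + j23.59 Ω = 23.59∠89.0° Ω.
Step 4 — Source phasor: V = 12.9∠-30.0° V = 11.17 - j6.45 V.
Step 5 — Current: I = V / Z = -0.2649 - j0.4783 A = 0.5468∠-119.0° A.
Step 6 — Complex power: S = V·I* = 0.1261 + j7.052 VA.
Step 7 — Real power: P = Re(S) = 0.1261 W.
Step 8 — Reactive power: Q = Im(S) = 7.052 VAR.
Step 9 — Apparent power: |S| = 7.053 VA.
Step 10 — Power factor: PF = P/|S| = 0.01787 (lagging).

(a) P = 0.1261 W  (b) Q = 7.052 VAR  (c) S = 7.053 VA  (d) PF = 0.01787 (lagging)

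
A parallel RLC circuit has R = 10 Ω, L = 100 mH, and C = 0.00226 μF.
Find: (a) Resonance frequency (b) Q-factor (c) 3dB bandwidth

Step 1 — Resonance: ω₀ = 1/√(LC) = 1/√(0.1·2.26e-09) = 6.652e+04 rad/s.
Step 2 — f₀ = ω₀/(2π) = 1.059e+04 Hz.
Step 3 — Parallel Q: Q = R/(ω₀L) = 10/(6.652e+04·0.1) = 0.001503.
Step 4 — Bandwidth: Δω = ω₀/Q = 4.425e+07 rad/s; BW = Δω/(2π) = 7.042e+06 Hz.

(a) f₀ = 1.059e+04 Hz  (b) Q = 0.001503  (c) BW = 7.042e+06 Hz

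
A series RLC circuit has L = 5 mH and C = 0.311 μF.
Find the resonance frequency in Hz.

Step 1 — Resonance condition Im(Z)=0 gives ω₀ = 1/√(LC).
Step 2 — ω₀ = 1/√(0.005·3.11e-07) = 2.536e+04 rad/s.
Step 3 — f₀ = ω₀/(2π) = 4036 Hz.

f₀ = 4036 Hz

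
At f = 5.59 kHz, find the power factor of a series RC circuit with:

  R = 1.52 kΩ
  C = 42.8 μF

Step 1 — Angular frequency: ω = 2π·f = 2π·5590 = 3.512e+04 rad/s.
Step 2 — Component impedances:
  R: Z = R = 1520 Ω
  C: Z = 1/(jωC) = -j/(ω·C) = 0 - j0.6652 Ω
Step 3 — Series combination: Z_total = R + C = 1520 - j0.6652 Ω = 1520∠-0.0° Ω.
Step 4 — Power factor: PF = cos(φ) = Re(Z)/|Z| = 1520/1520 = 1.
Step 5 — Type: Im(Z) = -0.6652 ⇒ leading (phase φ = -0.0°).

PF = 1 (leading, φ = -0.0°)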